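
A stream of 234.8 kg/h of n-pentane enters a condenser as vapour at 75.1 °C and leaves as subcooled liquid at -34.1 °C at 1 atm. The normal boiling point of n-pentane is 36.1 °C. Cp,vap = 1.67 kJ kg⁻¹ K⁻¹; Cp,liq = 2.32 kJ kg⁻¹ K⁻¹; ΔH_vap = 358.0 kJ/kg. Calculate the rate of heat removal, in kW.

vapour 75.1→36.1 °C: -65.13 kJ/kg
condensation at 36.1 °C: -358 kJ/kg
liquid 36.1→-34.1 °C: -162.86 kJ/kg
Δh = -65.13 + -358 + -162.86 = -585.99 kJ/kg
Q = ṁ·Δh = 234.8 kg/h × -585.99 kJ/kg = -137590 kJ/h
|Q| = 38.22 kW

Q_c = 38.2 kW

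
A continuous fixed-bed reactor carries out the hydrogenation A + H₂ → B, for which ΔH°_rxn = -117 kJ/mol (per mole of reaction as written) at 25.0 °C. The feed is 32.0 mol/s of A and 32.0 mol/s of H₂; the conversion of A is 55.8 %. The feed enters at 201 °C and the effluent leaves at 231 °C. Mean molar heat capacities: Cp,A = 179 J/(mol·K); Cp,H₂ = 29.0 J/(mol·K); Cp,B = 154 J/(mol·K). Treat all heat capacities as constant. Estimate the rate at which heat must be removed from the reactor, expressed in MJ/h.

Q_out = 7520 MJ/h

Extent of reaction ξ = 0.558 × 32.0 = 17.856 mol/s
Reaction term: ξ·ΔH°_rxn = 17.856 × -117 = -2089.2 kJ/s
Sensible, feed 201→25 °C: -1171.5 kJ/s
Outlet flows (mol/s): A 14.144, H₂ 14.144, B 17.856
Sensible, products 25→231 °C: 1172.5 kJ/s
Q = ΔH = -2088.1 kJ/s = -2088.1 kW
Heat removed = 7517.2 MJ/h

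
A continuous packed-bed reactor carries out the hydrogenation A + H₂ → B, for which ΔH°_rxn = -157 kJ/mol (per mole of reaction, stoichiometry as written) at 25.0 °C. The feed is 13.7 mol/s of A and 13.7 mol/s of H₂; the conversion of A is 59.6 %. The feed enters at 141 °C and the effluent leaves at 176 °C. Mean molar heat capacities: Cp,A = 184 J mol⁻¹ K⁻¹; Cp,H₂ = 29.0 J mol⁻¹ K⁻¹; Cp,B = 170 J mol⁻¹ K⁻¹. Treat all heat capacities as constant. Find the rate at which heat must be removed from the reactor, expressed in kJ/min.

Extent of reaction ξ = 0.596 × 13.7 = 8.1652 mol/s
Reaction term: ξ·ΔH°_rxn = 8.1652 × -157 = -1281.9 kJ/s
Sensible, feed 141→25 °C: -338.5 kJ/s
Outlet flows (mol/s): A 5.5348, H₂ 5.5348, B 8.1652
Sensible, products 25→176 °C: 387.62 kJ/s
Q = ΔH = -1232.8 kJ/s = -1232.8 kW
Heat removed = 73969 kJ/min

Q_out = 74000 kJ/min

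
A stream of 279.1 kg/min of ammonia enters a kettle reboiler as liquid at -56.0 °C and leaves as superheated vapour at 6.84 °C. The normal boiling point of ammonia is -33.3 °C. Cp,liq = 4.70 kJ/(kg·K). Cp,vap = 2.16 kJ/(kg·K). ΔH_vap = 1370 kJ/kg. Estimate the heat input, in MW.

Q = 7.27 MW

liquid -56.0→-33.3 °C: 106.69 kJ/kg
vaporisation at -33.3 °C: 1370 kJ/kg
vapour -33.3→6.84 °C: 86.702 kJ/kg
Δh = 106.69 + 1370 + 86.702 = 1563.4 kJ/kg
Q = ṁ·Δh = 279.1 kg/min × 1563.4 kJ/kg = 436340 kJ/min
|Q| = 7272.4 kW = 7.2724 MW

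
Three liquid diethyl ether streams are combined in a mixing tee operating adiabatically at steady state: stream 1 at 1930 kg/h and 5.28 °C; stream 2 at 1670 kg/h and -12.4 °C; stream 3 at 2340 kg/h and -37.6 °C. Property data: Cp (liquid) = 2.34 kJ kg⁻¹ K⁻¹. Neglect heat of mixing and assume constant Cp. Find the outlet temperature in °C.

No heat crosses the boundary, so H_out = H_in.
Σ ṁᵢCp,ᵢTᵢ = 1930×2.34×5.28 + 1670×2.34×-12.4 + 2340×2.34×-37.6 = -230490
Σ ṁᵢCp,ᵢ = 1930×2.34 + 1670×2.34 + 2340×2.34 = 13900
T_out = -230490 / 13900 = -16.583 °C

T_out = -16.6 °C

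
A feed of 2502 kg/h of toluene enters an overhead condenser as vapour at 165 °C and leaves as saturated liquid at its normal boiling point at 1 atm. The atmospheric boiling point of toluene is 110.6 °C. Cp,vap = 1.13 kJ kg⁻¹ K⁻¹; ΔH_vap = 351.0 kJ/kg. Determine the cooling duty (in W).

vapour 165→110.6 °C: -61.472 kJ/kg
condensation at 110.6 °C: -351 kJ/kg
Δh = -61.472 + -351 = -412.47 kJ/kg
Q = ṁ·Δh = 2502 kg/h × -412.47 kJ/kg = -1.032e+06 kJ/h
|Q| = 286.67 kW = 286670 W

Q_c = 287000 W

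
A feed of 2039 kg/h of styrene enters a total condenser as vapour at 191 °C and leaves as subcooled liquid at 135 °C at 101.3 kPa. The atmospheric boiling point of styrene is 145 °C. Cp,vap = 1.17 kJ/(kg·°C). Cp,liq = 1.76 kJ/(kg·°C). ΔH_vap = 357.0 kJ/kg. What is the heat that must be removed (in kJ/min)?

vapour 191→145 °C: -53.82 kJ/kg
condensation at 145 °C: -357 kJ/kg
liquid 145→135 °C: -17.6 kJ/kg
Δh = -53.82 + -357 + -17.6 = -428.42 kJ/kg
Q = ṁ·Δh = 2039 kg/h × -428.42 kJ/kg = -873550 kJ/h
|Q| = 242.65 kW = 14559 kJ/min

Q_c = 14600 kJ/min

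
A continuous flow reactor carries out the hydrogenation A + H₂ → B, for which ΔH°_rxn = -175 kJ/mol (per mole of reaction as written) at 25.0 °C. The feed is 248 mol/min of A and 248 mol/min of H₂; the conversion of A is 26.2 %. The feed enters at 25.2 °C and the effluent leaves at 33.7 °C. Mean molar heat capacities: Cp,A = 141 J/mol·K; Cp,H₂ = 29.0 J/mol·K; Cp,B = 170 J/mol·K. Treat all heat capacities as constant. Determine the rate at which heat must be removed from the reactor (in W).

Extent of reaction ξ = 0.262 × 248 = 64.976 mol/min
Reaction term: ξ·ΔH°_rxn = 64.976 × -175 = -11371 kJ/min
Sensible, feed 25.2→25 °C: -8.432 kJ/min
Outlet flows (mol/min): A 183.02, H₂ 183.02, B 64.976
Sensible, products 25→33.7 °C: 366.79 kJ/min
Q = ΔH = -11012 kJ/min = -183.54 kW
Heat removed = 183540 W

Q_out = 184000 W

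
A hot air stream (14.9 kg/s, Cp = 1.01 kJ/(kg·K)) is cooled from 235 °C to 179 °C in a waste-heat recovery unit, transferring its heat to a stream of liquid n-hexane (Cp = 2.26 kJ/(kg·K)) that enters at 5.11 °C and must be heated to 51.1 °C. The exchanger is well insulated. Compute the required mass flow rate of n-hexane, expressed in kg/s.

ṁ_c = 8.11 kg/s

Heat released by hot stream: Q = 14.9 × 1.01 × (235 − 179) = 842.74 kJ/s
Energy balance on cold side (adiabatic exchanger): Q = ṁ_c·Cp_c·(T_c,out − T_c,in)
ṁ_c = 842.74 / [2.26 × (51.1 − 5.11)] = 8.1082 kg/s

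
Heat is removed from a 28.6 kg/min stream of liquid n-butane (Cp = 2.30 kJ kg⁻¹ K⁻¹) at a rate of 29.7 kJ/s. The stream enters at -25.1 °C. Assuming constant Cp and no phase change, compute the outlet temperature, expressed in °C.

T_out = -52.2 °C

Q = 29.7 kJ/s = 1782 kJ/min
ΔT = Q/(ṁ·Cp) = 1782/(28.6×2.30) = 27.09 K
T_out = -25.1 − 27.09 = -52.19 °C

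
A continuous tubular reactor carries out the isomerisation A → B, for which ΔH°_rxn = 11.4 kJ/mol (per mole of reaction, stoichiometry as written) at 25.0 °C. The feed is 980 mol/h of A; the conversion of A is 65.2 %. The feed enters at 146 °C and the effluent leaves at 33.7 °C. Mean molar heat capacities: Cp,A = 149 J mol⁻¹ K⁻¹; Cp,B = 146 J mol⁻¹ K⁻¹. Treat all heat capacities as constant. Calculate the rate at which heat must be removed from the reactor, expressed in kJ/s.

Extent of reaction ξ = 0.652 × 980 = 638.96 mol/h
Reaction term: ξ·ΔH°_rxn = 638.96 × 11.4 = 7284.1 kJ/h
Sensible, feed 146→25 °C: -17668 kJ/h
Outlet flows (mol/h): A 341.04, B 638.96
Sensible, products 25→33.7 °C: 1253.7 kJ/h
Q = ΔH = -9130.6 kJ/h = -2.5363 kW
Heat removed = 2.5363 kJ/s

Q_out = 2.54 kJ/s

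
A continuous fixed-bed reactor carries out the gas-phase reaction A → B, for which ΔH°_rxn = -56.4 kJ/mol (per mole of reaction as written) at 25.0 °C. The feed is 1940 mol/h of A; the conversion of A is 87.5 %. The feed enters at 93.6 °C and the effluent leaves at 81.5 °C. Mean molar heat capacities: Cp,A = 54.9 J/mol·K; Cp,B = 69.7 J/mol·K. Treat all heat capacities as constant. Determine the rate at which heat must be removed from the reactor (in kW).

Extent of reaction ξ = 0.875 × 1940 = 1697.5 mol/h
Reaction term: ξ·ΔH°_rxn = 1697.5 × -56.4 = -95739 kJ/h
Sensible, feed 93.6→25 °C: -7306.3 kJ/h
Outlet flows (mol/h): A 242.5, B 1697.5
Sensible, products 25→81.5 °C: 7437 kJ/h
Q = ΔH = -95608 kJ/h = -26.558 kW
Heat removed = 26.558 kW

Q_out = 26.6 kW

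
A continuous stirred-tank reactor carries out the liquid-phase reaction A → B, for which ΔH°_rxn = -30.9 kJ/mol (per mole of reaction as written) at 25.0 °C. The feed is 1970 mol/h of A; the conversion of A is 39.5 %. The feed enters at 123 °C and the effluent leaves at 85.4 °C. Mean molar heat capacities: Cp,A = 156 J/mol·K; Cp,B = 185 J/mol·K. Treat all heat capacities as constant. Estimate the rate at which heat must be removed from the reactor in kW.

Q_out = 9.51 kW

Extent of reaction ξ = 0.395 × 1970 = 778.15 mol/h
Reaction term: ξ·ΔH°_rxn = 778.15 × -30.9 = -24045 kJ/h
Sensible, feed 123→25 °C: -30117 kJ/h
Outlet flows (mol/h): A 1191.8, B 778.15
Sensible, products 25→85.4 °C: 19925 kJ/h
Q = ΔH = -34237 kJ/h = -9.5103 kW
Heat removed = 9.5103 kW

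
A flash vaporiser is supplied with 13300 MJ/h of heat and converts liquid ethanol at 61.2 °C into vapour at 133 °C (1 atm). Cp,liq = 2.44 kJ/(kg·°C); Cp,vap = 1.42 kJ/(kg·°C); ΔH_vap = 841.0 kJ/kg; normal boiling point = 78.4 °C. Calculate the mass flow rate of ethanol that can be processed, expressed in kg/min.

ṁ = 231 kg/min

Δh = 2.44×(78.4−61.2) + 841.0 + 1.42×(133−78.4) = 960.5 kJ/kg
Q = 13300 MJ/h = 3694.4 kJ/s = 221670 kJ/min
ṁ = Q/Δh = 221670 / 960.5 = 230.78 kg/min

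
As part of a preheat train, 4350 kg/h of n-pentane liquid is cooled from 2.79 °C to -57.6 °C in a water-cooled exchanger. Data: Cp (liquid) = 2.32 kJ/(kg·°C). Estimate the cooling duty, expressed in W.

Q = ṁ·Cp·ΔT = 4350 × 2.32 × (-57.6 − 2.79) = -609460 kJ/h
Converting: 609460 / 3600 s = 169.29 kW
Cooling duty = 169290 W

Q_c = 169000 W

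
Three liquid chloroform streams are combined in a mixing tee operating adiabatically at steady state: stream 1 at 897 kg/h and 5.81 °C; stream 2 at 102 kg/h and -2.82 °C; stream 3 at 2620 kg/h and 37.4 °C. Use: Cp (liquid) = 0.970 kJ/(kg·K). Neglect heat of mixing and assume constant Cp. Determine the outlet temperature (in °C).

T_out = 28.4 °C

No heat crosses the boundary, so H_out = H_in.
T_out = Σ ṁᵢCp,ᵢTᵢ / Σ ṁᵢCp,ᵢ
      = 99825 / 3510.4 = 28.437 °C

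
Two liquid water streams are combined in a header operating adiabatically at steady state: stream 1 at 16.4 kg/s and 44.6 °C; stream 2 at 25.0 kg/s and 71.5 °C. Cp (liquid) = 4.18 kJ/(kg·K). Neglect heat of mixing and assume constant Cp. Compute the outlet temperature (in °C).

T_out = 60.8 °C

Adiabatic, steady state ⇒ Σ ṁᵢCp,ᵢ(T_out − Tᵢ) = 0
Σ ṁᵢCp,ᵢTᵢ = 16.4×4.18×44.6 + 25.0×4.18×71.5 = 10529
Σ ṁᵢCp,ᵢ = 16.4×4.18 + 25.0×4.18 = 173.05
T_out = 10529 / 173.05 = 60.844 °C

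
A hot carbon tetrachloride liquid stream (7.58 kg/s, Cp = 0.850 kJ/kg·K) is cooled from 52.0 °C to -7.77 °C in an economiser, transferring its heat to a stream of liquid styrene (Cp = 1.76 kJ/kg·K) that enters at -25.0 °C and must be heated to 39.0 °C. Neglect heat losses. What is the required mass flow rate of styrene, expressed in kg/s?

ṁ_c = 3.42 kg/s

Heat released by hot stream: Q = 7.58 × 0.850 × (52.0 − -7.77) = 385.1 kJ/s
Energy balance on cold side (adiabatic exchanger): Q = ṁ_c·Cp_c·(T_c,out − T_c,in)
ṁ_c = 385.1 / [1.76 × (39.0 − -25.0)] = 3.4188 kg/s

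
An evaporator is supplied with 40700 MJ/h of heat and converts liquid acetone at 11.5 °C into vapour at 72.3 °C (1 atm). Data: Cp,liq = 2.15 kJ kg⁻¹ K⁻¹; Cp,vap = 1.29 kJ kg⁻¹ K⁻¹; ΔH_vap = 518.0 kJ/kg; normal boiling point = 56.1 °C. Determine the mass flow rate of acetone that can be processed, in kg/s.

ṁ = 17.8 kg/s

Δh = 2.15×(56.1−11.5) + 518.0 + 1.29×(72.3−56.1) = 634.79 kJ/kg
Q = 40700 MJ/h = 11306 kJ/s = 11306 kJ/s
ṁ = Q/Δh = 11306 / 634.79 = 17.81 kg/s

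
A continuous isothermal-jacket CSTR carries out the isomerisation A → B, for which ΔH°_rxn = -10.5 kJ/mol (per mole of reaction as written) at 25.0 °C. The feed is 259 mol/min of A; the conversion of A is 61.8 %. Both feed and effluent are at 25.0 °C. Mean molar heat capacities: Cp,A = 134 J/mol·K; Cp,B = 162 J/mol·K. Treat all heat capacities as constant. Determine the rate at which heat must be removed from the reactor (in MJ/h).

Extent of reaction ξ = 0.618 × 259 = 160.06 mol/min
Reaction term: ξ·ΔH°_rxn = 160.06 × -10.5 = -1680.7 kJ/min
Q = ΔH = -1680.7 kJ/min = -28.011 kW
Heat removed = 100.84 MJ/h

Q_out = 101 MJ/h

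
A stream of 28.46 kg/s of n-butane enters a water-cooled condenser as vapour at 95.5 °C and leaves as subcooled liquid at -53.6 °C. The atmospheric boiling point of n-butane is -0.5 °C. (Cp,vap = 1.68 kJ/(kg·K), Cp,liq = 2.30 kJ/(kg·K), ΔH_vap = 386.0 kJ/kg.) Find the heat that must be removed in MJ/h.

Q_c = 68600 MJ/h

vapour 95.5→-0.5 °C: -161.28 kJ/kg
condensation at -0.5 °C: -386 kJ/kg
liquid -0.5→-53.6 °C: -122.13 kJ/kg
Δh = -161.28 + -386 + -122.13 = -669.41 kJ/kg
Q = ṁ·Δh = 28.46 kg/s × -669.41 kJ/kg = -19051 kJ/s
|Q| = 19051 kW = 68585 MJ/h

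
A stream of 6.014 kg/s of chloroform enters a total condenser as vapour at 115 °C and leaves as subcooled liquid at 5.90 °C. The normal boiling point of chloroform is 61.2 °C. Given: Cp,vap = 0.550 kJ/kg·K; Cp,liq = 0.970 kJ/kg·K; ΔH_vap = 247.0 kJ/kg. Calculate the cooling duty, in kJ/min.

vapour 115→61.2 °C: -29.59 kJ/kg
condensation at 61.2 °C: -247 kJ/kg
liquid 61.2→5.90 °C: -53.641 kJ/kg
Δh = -29.59 + -247 + -53.641 = -330.23 kJ/kg
Q = ṁ·Δh = 6.014 kg/s × -330.23 kJ/kg = -1986 kJ/s
|Q| = 1986 kW = 119160 kJ/min

Q_c = 119000 kJ/min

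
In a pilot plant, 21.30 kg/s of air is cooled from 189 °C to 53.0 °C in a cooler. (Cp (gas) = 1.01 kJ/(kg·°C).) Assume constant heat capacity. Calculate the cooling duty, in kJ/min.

Q_c = 176000 kJ/min

Q = ṁ·Cp·ΔT = 21.30 × 1.01 × (53.0 − 189) = -2925.8 kJ/s
Cooling duty = 175550 kJ/min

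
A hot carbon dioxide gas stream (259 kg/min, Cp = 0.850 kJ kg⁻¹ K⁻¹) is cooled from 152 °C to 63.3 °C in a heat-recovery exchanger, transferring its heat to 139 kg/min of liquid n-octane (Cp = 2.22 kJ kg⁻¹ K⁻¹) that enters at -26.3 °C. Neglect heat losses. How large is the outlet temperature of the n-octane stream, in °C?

T_c,out = 37.0 °C

Heat released by hot stream: Q = 259 × 0.850 × (152 − 63.3) = 19527 kJ/min
Energy balance on cold side (adiabatic exchanger): Q = ṁ_c·Cp_c·(T_c,out − T_c,in)
T_c,out = -26.3 + 19527/(139 × 2.22) = 36.981 °C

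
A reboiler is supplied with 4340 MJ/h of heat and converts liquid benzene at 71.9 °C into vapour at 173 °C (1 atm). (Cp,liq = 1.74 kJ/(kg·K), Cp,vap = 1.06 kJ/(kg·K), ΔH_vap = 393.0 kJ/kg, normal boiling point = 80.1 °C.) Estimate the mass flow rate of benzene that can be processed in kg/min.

Δh = 1.74×(80.1−71.9) + 393.0 + 1.06×(173−80.1) = 505.74 kJ/kg
Q = 4340 MJ/h = 1205.6 kJ/s = 72333 kJ/min
ṁ = Q/Δh = 72333 / 505.74 = 143.02 kg/min

ṁ = 143 kg/min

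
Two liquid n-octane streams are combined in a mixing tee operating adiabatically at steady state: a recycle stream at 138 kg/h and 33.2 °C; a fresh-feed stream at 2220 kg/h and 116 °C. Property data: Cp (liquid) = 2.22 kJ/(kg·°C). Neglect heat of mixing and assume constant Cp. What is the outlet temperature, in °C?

T_out = 111 °C

Energy balance with Q = 0: Σ ṁᵢCp,ᵢ(T_out − Tᵢ) = 0
Σ ṁᵢCp,ᵢTᵢ = 138×2.22×33.2 + 2220×2.22×116 = 581870
Σ ṁᵢCp,ᵢ = 138×2.22 + 2220×2.22 = 5234.8
T_out = 581870 / 5234.8 = 111.15 °C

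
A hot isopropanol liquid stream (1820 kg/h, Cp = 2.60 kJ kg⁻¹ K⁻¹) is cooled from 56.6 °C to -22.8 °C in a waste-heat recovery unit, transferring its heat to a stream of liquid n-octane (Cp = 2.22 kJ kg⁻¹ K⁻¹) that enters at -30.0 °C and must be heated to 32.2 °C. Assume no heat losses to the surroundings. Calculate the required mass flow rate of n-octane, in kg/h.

ṁ_c = 2720 kg/h

Heat released by hot stream: Q = 1820 × 2.60 × (56.6 − -22.8) = 375720 kJ/h
Energy balance on cold side (adiabatic exchanger): Q = ṁ_c·Cp_c·(T_c,out − T_c,in)
ṁ_c = 375720 / [2.22 × (32.2 − -30.0)] = 2721 kg/h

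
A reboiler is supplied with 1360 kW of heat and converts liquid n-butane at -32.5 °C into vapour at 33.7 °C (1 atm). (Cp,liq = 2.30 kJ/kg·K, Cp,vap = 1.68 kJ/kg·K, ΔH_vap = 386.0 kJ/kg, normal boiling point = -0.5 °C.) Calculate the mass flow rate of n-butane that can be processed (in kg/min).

Δh = 2.30×(-0.5−-32.5) + 386.0 + 1.68×(33.7−-0.5) = 517.06 kJ/kg
Q = 1360 kW = 1360 kJ/s = 81600 kJ/min
ṁ = Q/Δh = 81600 / 517.06 = 157.82 kg/min

ṁ = 158 kg/min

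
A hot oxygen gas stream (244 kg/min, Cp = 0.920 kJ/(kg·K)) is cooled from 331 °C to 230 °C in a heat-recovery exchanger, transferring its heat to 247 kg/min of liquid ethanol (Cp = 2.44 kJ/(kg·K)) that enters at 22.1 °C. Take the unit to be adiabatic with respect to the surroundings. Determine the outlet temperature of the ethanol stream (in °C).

Heat released by hot stream: Q = 244 × 0.920 × (331 − 230) = 22672 kJ/min
Energy balance on cold side (adiabatic exchanger): Q = ṁ_c·Cp_c·(T_c,out − T_c,in)
T_c,out = 22.1 + 22672/(247 × 2.44) = 59.719 °C

T_c,out = 59.7 °C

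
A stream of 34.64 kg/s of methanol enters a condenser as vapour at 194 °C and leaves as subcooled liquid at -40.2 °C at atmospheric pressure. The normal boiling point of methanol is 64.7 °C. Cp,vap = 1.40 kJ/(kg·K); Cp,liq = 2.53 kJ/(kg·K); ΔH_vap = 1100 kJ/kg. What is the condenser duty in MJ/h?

vapour 194→64.7 °C: -181.02 kJ/kg
condensation at 64.7 °C: -1100 kJ/kg
liquid 64.7→-40.2 °C: -265.4 kJ/kg
Δh = -181.02 + -1100 + -265.4 = -1546.4 kJ/kg
Q = ṁ·Δh = 34.64 kg/s × -1546.4 kJ/kg = -53568 kJ/s
|Q| = 53568 kW = 192840 MJ/h

Q_c = 193000 MJ/h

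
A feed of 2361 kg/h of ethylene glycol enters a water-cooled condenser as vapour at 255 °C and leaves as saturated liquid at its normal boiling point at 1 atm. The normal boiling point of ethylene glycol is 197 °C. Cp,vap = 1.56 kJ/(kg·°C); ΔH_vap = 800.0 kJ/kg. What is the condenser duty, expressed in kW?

vapour 255→197 °C: -90.48 kJ/kg
condensation at 197 °C: -800 kJ/kg
Δh = -90.48 + -800 = -890.48 kJ/kg
Q = ṁ·Δh = 2361 kg/h × -890.48 kJ/kg = -2.1024e+06 kJ/h
|Q| = 584.01 kW

Q_c = 584 kW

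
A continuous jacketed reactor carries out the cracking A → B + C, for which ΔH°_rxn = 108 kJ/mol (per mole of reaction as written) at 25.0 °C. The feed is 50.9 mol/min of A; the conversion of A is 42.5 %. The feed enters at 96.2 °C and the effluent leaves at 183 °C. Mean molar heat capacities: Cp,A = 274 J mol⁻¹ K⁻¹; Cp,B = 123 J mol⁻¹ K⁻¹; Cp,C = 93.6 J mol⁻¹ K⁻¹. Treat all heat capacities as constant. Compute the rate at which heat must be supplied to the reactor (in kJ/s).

Q_in = 55.8 kJ/s

Extent of reaction ξ = 0.425 × 50.9 = 21.633 mol/min
Reaction term: ξ·ΔH°_rxn = 21.633 × 108 = 2336.3 kJ/min
Sensible, feed 96.2→25 °C: -993 kJ/min
Outlet flows (mol/min): A 29.267, B 21.633, C 21.633
Sensible, products 25→183 °C: 2007.4 kJ/min
Q = ΔH = 3350.7 kJ/min = 55.845 kW
Heat supplied = 55.845 kJ/s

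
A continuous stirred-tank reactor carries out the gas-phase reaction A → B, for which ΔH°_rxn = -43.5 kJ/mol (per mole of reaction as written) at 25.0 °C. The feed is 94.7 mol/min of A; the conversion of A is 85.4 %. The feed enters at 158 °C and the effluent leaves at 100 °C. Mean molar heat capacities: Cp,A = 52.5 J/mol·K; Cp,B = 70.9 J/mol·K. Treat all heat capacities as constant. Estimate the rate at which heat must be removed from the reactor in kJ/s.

Q_out = 61.6 kJ/s

Extent of reaction ξ = 0.854 × 94.7 = 80.874 mol/min
Reaction term: ξ·ΔH°_rxn = 80.874 × -43.5 = -3518 kJ/min
Sensible, feed 158→25 °C: -661.24 kJ/min
Outlet flows (mol/min): A 13.826, B 80.874
Sensible, products 25→100 °C: 484.49 kJ/min
Q = ΔH = -3694.8 kJ/min = -61.579 kW
Heat removed = 61.579 kJ/s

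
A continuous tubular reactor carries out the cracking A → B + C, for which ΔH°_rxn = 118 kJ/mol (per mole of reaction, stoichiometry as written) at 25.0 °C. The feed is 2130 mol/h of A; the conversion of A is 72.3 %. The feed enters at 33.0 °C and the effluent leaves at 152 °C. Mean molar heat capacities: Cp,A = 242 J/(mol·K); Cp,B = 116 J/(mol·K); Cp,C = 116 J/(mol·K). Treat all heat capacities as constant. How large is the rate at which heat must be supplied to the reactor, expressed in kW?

Extent of reaction ξ = 0.723 × 2130 = 1540 mol/h
Reaction term: ξ·ΔH°_rxn = 1540 × 118 = 181720 kJ/h
Sensible, feed 33.0→25 °C: -4123.7 kJ/h
Outlet flows (mol/h): A 590.01, B 1540, C 1540
Sensible, products 25→152 °C: 63508 kJ/h
Q = ΔH = 241100 kJ/h = 66.973 kW
Heat supplied = 66.973 kW

Q_in = 67.0 kW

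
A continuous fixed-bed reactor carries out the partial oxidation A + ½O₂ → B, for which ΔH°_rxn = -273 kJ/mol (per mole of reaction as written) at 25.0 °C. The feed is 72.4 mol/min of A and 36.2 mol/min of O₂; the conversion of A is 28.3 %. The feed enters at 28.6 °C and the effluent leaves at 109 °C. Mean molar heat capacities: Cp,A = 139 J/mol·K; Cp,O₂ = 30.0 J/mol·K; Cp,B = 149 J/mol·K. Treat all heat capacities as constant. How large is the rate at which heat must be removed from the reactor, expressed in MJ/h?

Q_out = 282 MJ/h

Extent of reaction ξ = 0.283 × 72.4 = 20.489 mol/min
Reaction term: ξ·ΔH°_rxn = 20.489 × -273 = -5593.6 kJ/min
Sensible, feed 28.6→25 °C: -40.139 kJ/min
Outlet flows (mol/min): A 51.911, O₂ 25.955, B 20.489
Sensible, products 25→109 °C: 927.96 kJ/min
Q = ΔH = -4705.7 kJ/min = -78.429 kW
Heat removed = 282.34 MJ/h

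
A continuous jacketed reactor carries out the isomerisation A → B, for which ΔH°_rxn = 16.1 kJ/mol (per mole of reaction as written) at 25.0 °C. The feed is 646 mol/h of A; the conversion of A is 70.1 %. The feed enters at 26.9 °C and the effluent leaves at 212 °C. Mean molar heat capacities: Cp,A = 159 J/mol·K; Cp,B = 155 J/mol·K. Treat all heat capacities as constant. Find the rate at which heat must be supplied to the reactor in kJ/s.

Q_in = 7.21 kJ/s

Extent of reaction ξ = 0.701 × 646 = 452.85 mol/h
Reaction term: ξ·ΔH°_rxn = 452.85 × 16.1 = 7290.8 kJ/h
Sensible, feed 26.9→25 °C: -195.16 kJ/h
Outlet flows (mol/h): A 193.15, B 452.85
Sensible, products 25→212 °C: 18869 kJ/h
Q = ΔH = 25964 kJ/h = 7.2123 kW
Heat supplied = 7.2123 kJ/s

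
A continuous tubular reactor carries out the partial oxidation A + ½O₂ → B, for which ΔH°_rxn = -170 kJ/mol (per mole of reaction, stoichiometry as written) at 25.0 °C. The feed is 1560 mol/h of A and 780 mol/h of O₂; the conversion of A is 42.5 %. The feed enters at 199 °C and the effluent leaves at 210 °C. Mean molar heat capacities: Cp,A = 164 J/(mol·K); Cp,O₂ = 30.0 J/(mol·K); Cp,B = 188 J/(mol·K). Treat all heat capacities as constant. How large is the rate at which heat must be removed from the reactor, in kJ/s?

Q_out = 30.1 kJ/s

Extent of reaction ξ = 0.425 × 1560 = 663 mol/h
Reaction term: ξ·ΔH°_rxn = 663 × -170 = -112710 kJ/h
Sensible, feed 199→25 °C: -48588 kJ/h
Outlet flows (mol/h): A 897, O₂ 448.5, B 663
Sensible, products 25→210 °C: 52763 kJ/h
Q = ΔH = -108530 kJ/h = -30.148 kW
Heat removed = 30.148 kJ/s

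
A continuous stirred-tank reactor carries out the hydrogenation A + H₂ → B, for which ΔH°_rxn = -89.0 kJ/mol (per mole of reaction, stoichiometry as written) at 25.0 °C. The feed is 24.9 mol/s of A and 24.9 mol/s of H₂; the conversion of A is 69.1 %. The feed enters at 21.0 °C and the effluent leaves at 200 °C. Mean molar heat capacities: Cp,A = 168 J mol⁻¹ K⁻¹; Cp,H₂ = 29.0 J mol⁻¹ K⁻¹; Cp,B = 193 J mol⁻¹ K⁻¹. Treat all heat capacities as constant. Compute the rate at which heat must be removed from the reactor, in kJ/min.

Q_out = 39900 kJ/min

Extent of reaction ξ = 0.691 × 24.9 = 17.206 mol/s
Reaction term: ξ·ΔH°_rxn = 17.206 × -89.0 = -1531.3 kJ/s
Sensible, feed 21.0→25 °C: 19.621 kJ/s
Outlet flows (mol/s): A 7.6941, H₂ 7.6941, B 17.206
Sensible, products 25→200 °C: 846.38 kJ/s
Q = ΔH = -665.32 kJ/s = -665.32 kW
Heat removed = 39919 kJ/min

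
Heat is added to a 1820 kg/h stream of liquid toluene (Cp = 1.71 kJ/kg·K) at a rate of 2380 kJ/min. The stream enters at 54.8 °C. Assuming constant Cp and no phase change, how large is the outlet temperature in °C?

Q = 2380 kJ/min = 142800 kJ/h
ΔT = Q/(ṁ·Cp) = 142800/(1820×1.71) = 45.884 K
T_out = 54.8 + 45.884 = 100.68 °C

T_out = 101 °C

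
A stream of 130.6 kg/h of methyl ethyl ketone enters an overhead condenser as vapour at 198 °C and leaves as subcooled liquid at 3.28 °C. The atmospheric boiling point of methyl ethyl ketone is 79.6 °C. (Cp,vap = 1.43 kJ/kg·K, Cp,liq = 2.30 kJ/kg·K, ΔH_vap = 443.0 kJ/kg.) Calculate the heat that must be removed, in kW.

vapour 198→79.6 °C: -169.31 kJ/kg
condensation at 79.6 °C: -443 kJ/kg
liquid 79.6→3.28 °C: -175.54 kJ/kg
Δh = -169.31 + -443 + -175.54 = -787.85 kJ/kg
Q = ṁ·Δh = 130.6 kg/h × -787.85 kJ/kg = -102890 kJ/h
|Q| = 28.581 kW

Q_c = 28.6 kW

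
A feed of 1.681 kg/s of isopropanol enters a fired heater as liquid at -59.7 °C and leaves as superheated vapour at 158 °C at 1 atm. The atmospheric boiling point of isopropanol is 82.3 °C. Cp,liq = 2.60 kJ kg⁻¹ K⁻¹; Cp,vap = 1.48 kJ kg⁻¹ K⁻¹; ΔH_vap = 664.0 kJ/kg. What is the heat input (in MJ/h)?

Q = 6930 MJ/h

liquid -59.7→82.3 °C: 369.2 kJ/kg
vaporisation at 82.3 °C: 664 kJ/kg
vapour 82.3→158 °C: 112.04 kJ/kg
Δh = 369.2 + 664 + 112.04 = 1145.2 kJ/kg
Q = ṁ·Δh = 1.681 kg/s × 1145.2 kJ/kg = 1925.1 kJ/s
|Q| = 1925.1 kW = 6930.5 MJ/h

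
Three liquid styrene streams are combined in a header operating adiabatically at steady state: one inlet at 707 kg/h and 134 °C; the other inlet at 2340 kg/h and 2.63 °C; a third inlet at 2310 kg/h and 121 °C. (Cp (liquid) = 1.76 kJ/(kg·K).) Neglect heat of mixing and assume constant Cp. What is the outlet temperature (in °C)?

No heat crosses the boundary, so H_out = H_in.
T_out = Σ ṁᵢCp,ᵢTᵢ / Σ ṁᵢCp,ᵢ
      = 669510 / 9428.3 = 71.01 °C

T_out = 71.0 °C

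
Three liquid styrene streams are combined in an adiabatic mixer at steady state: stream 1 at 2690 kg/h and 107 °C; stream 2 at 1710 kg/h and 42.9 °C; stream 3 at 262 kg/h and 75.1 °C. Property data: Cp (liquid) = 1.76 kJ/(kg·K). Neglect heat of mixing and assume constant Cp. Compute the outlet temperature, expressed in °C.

T_out = 81.7 °C

Adiabatic, steady state ⇒ Σ ṁᵢCp,ᵢ(T_out − Tᵢ) = 0
T_out = Σ ṁᵢCp,ᵢTᵢ / Σ ṁᵢCp,ᵢ
      = 670320 / 8205.1 = 81.696 °C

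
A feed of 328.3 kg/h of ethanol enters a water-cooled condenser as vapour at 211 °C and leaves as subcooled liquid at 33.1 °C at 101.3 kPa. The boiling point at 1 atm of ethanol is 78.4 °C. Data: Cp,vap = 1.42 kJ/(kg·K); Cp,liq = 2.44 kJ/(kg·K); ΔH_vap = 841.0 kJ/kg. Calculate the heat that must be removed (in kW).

Q_c = 104 kW

vapour 211→78.4 °C: -188.29 kJ/kg
condensation at 78.4 °C: -841 kJ/kg
liquid 78.4→33.1 °C: -110.53 kJ/kg
Δh = -188.29 + -841 + -110.53 = -1139.8 kJ/kg
Q = ṁ·Δh = 328.3 kg/h × -1139.8 kJ/kg = -374200 kJ/h
|Q| = 103.95 kW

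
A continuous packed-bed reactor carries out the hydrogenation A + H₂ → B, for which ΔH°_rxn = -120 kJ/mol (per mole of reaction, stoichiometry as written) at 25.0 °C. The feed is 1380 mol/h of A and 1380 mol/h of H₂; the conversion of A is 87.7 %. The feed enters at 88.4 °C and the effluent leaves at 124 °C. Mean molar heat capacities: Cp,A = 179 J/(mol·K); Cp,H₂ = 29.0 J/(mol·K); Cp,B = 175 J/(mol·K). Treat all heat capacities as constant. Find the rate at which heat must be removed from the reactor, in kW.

Extent of reaction ξ = 0.877 × 1380 = 1210.3 mol/h
Reaction term: ξ·ΔH°_rxn = 1210.3 × -120 = -145230 kJ/h
Sensible, feed 88.4→25 °C: -18198 kJ/h
Outlet flows (mol/h): A 169.74, H₂ 169.74, B 1210.3
Sensible, products 25→124 °C: 24463 kJ/h
Q = ΔH = -138970 kJ/h = -38.602 kW
Heat removed = 38.602 kW

Q_out = 38.6 kW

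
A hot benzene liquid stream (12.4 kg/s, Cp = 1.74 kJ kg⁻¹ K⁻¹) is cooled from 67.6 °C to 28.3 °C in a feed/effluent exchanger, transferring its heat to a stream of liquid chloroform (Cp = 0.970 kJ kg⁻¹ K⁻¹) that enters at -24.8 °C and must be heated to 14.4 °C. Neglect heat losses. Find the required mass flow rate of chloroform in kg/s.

Heat released by hot stream: Q = 12.4 × 1.74 × (67.6 − 28.3) = 847.94 kJ/s
Energy balance on cold side (adiabatic exchanger): Q = ṁ_c·Cp_c·(T_c,out − T_c,in)
ṁ_c = 847.94 / [0.970 × (14.4 − -24.8)] = 22.3 kg/s

ṁ_c = 22.3 kg/s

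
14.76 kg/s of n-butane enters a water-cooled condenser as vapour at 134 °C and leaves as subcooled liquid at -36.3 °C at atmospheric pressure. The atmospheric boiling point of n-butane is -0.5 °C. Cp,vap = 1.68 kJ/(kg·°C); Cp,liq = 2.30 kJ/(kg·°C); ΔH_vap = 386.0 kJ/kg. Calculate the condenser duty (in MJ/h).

vapour 134→-0.5 °C: -225.96 kJ/kg
condensation at -0.5 °C: -386 kJ/kg
liquid -0.5→-36.3 °C: -82.34 kJ/kg
Δh = -225.96 + -386 + -82.34 = -694.3 kJ/kg
Q = ṁ·Δh = 14.76 kg/s × -694.3 kJ/kg = -10248 kJ/s
|Q| = 10248 kW = 36892 MJ/h

Q_c = 36900 MJ/h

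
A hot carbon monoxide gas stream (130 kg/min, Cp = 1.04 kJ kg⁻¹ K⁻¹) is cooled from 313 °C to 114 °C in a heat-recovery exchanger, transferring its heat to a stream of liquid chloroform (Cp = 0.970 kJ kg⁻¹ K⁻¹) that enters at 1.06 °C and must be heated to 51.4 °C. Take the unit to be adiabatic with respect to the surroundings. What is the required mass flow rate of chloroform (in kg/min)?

Heat released by hot stream: Q = 130 × 1.04 × (313 − 114) = 26905 kJ/min
Energy balance on cold side (adiabatic exchanger): Q = ṁ_c·Cp_c·(T_c,out − T_c,in)
ṁ_c = 26905 / [0.970 × (51.4 − 1.06)] = 550.99 kg/min

ṁ_c = 551 kg/min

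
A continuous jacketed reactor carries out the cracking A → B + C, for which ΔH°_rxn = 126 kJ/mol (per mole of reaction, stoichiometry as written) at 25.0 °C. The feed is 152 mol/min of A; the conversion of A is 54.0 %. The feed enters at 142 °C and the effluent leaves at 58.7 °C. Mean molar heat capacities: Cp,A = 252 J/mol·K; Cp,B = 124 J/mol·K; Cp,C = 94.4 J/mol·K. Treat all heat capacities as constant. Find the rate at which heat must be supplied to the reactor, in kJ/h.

Extent of reaction ξ = 0.540 × 152 = 82.08 mol/min
Reaction term: ξ·ΔH°_rxn = 82.08 × 126 = 10342 kJ/min
Sensible, feed 142→25 °C: -4481.6 kJ/min
Outlet flows (mol/min): A 69.92, B 82.08, C 82.08
Sensible, products 25→58.7 °C: 1197.9 kJ/min
Q = ΔH = 7058.4 kJ/min = 117.64 kW
Heat supplied = 423500 kJ/h

Q_in = 424000 kJ/h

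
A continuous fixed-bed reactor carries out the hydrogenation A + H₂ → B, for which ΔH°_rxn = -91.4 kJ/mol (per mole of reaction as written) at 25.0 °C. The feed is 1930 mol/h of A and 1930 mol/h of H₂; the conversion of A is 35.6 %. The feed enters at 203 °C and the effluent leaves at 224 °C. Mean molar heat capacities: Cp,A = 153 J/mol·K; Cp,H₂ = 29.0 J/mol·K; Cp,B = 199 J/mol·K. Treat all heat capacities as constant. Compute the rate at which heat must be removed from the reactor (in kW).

Extent of reaction ξ = 0.356 × 1930 = 687.08 mol/h
Reaction term: ξ·ΔH°_rxn = 687.08 × -91.4 = -62799 kJ/h
Sensible, feed 203→25 °C: -62524 kJ/h
Outlet flows (mol/h): A 1242.9, H₂ 1242.9, B 687.08
Sensible, products 25→224 °C: 72225 kJ/h
Q = ΔH = -53098 kJ/h = -14.75 kW
Heat removed = 14.75 kW

Q_out = 14.7 kW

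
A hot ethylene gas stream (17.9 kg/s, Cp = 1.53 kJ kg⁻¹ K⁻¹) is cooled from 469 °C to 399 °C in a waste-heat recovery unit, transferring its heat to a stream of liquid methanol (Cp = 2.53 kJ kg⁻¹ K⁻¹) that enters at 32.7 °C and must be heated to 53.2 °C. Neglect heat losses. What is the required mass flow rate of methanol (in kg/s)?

Heat released by hot stream: Q = 17.9 × 1.53 × (469 − 399) = 1917.1 kJ/s
Energy balance on cold side (adiabatic exchanger): Q = ṁ_c·Cp_c·(T_c,out − T_c,in)
ṁ_c = 1917.1 / [2.53 × (53.2 − 32.7)] = 36.963 kg/s

ṁ_c = 37.0 kg/s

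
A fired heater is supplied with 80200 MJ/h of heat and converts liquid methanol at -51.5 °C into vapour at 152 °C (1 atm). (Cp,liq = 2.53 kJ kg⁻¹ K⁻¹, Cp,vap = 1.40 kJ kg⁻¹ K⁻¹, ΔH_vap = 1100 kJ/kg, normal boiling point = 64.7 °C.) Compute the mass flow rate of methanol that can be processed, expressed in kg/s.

Δh = 2.53×(64.7−-51.5) + 1100 + 1.40×(152−64.7) = 1516.2 kJ/kg
Q = 80200 MJ/h = 22278 kJ/s = 22278 kJ/s
ṁ = Q/Δh = 22278 / 1516.2 = 14.693 kg/s

ṁ = 14.7 kg/s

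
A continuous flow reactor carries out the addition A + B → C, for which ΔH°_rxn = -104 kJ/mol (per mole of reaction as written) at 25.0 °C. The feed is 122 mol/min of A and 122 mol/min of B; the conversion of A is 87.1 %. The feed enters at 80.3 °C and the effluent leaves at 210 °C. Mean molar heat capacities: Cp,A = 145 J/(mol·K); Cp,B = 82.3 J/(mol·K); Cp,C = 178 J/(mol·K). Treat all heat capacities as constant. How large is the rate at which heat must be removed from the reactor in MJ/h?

Q_out = 505 MJ/h

Extent of reaction ξ = 0.871 × 122 = 106.26 mol/min
Reaction term: ξ·ΔH°_rxn = 106.26 × -104 = -11051 kJ/min
Sensible, feed 80.3→25 °C: -1533.5 kJ/min
Outlet flows (mol/min): A 15.738, B 15.738, C 106.26
Sensible, products 25→210 °C: 4161 kJ/min
Q = ΔH = -8423.8 kJ/min = -140.4 kW
Heat removed = 505.43 MJ/h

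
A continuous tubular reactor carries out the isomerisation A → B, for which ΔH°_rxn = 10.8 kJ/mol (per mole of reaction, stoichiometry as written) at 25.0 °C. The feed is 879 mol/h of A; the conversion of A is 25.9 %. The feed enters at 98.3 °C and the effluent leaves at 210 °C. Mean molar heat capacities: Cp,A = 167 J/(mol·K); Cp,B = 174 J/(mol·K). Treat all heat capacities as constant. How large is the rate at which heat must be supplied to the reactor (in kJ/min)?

Q_in = 319 kJ/min

Extent of reaction ξ = 0.259 × 879 = 227.66 mol/h
Reaction term: ξ·ΔH°_rxn = 227.66 × 10.8 = 2458.7 kJ/h
Sensible, feed 98.3→25 °C: -10760 kJ/h
Outlet flows (mol/h): A 651.34, B 227.66
Sensible, products 25→210 °C: 27452 kJ/h
Q = ΔH = 19150 kJ/h = 5.3195 kW
Heat supplied = 319.17 kJ/min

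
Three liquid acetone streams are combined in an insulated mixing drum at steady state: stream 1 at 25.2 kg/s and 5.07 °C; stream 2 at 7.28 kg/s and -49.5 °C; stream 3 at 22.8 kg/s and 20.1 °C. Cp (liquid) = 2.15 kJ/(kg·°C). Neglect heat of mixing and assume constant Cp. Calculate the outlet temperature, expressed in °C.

T_out = 4.08 °C

Adiabatic, steady state ⇒ Σ ṁᵢCp,ᵢ(T_out − Tᵢ) = 0
T_out = Σ ṁᵢCp,ᵢTᵢ / Σ ṁᵢCp,ᵢ
      = 485.22 / 118.85 = 4.0826 °C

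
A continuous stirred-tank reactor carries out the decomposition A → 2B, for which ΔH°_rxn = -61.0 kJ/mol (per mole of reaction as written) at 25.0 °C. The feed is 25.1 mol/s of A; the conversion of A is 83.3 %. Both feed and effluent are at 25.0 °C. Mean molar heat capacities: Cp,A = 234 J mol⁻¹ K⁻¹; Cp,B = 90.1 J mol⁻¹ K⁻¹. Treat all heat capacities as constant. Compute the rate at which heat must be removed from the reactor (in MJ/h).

Q_out = 4590 MJ/h

Extent of reaction ξ = 0.833 × 25.1 = 20.908 mol/s
Reaction term: ξ·ΔH°_rxn = 20.908 × -61.0 = -1275.4 kJ/s
Q = ΔH = -1275.4 kJ/s = -1275.4 kW
Heat removed = 4591.5 MJ/h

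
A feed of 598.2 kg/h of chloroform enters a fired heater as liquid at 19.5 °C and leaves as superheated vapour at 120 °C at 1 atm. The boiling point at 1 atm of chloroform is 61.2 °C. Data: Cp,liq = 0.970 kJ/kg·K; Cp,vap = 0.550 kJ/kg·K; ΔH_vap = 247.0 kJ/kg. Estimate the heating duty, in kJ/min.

Q = 3190 kJ/min

liquid 19.5→61.2 °C: 40.449 kJ/kg
vaporisation at 61.2 °C: 247 kJ/kg
vapour 61.2→120 °C: 32.34 kJ/kg
Δh = 40.449 + 247 + 32.34 = 319.79 kJ/kg
Q = ṁ·Δh = 598.2 kg/h × 319.79 kJ/kg = 191300 kJ/h
|Q| = 53.138 kW = 3188.3 kJ/min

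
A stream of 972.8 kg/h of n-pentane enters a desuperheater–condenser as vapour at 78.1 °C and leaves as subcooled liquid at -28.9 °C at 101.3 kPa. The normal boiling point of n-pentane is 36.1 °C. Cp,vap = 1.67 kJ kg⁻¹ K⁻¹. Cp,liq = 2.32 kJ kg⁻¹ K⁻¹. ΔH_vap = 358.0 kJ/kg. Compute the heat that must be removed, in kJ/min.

Q_c = 9390 kJ/min

vapour 78.1→36.1 °C: -70.14 kJ/kg
condensation at 36.1 °C: -358 kJ/kg
liquid 36.1→-28.9 °C: -150.8 kJ/kg
Δh = -70.14 + -358 + -150.8 = -578.94 kJ/kg
Q = ṁ·Δh = 972.8 kg/h × -578.94 kJ/kg = -563190 kJ/h
|Q| = 156.44 kW = 9386.5 kJ/min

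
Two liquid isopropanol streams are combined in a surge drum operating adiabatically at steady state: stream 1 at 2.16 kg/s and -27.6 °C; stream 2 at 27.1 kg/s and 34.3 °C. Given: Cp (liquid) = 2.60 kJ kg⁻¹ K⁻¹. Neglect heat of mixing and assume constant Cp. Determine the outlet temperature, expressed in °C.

T_out = 29.7 °C

Adiabatic, steady state ⇒ Σ ṁᵢCp,ᵢ(T_out − Tᵢ) = 0
Σ ṁᵢCp,ᵢTᵢ = 2.16×2.60×-27.6 + 27.1×2.60×34.3 = 2261.8
Σ ṁᵢCp,ᵢ = 2.16×2.60 + 27.1×2.60 = 76.076
T_out = 2261.8 / 76.076 = 29.73 °C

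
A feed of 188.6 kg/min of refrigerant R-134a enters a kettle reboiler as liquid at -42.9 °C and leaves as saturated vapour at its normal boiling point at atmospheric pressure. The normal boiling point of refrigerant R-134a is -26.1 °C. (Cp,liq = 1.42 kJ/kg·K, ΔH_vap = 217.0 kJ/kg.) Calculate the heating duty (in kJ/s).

Q = 757 kJ/s

liquid -42.9→-26.1 °C: 23.856 kJ/kg
vaporisation at -26.1 °C: 217 kJ/kg
Δh = 23.856 + 217 = 240.86 kJ/kg
Q = ṁ·Δh = 188.6 kg/min × 240.86 kJ/kg = 45425 kJ/min
|Q| = 757.09 kW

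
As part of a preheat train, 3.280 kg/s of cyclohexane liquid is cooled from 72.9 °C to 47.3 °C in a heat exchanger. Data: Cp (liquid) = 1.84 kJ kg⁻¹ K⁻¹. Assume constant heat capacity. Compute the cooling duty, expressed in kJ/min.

Q_c = 9270 kJ/min

Q = ṁ·Cp·ΔT = 3.280 × 1.84 × (47.3 − 72.9) = -154.5 kJ/s
Cooling duty = 9270.1 kJ/min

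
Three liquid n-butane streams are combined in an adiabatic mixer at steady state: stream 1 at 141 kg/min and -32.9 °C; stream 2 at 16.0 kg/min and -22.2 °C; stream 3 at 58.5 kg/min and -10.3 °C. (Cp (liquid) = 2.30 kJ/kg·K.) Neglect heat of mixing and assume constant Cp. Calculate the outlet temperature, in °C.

No heat crosses the boundary, so H_out = H_in.
T_out = Σ ṁᵢCp,ᵢTᵢ / Σ ṁᵢCp,ᵢ
      = -12872 / 495.65 = -25.971 °C

T_out = -26.0 °C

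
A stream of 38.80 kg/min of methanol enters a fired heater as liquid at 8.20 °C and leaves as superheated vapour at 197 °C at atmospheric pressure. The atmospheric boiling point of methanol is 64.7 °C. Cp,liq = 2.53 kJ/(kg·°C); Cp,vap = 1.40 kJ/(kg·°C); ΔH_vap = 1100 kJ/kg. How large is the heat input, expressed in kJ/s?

liquid 8.20→64.7 °C: 142.94 kJ/kg
vaporisation at 64.7 °C: 1100 kJ/kg
vapour 64.7→197 °C: 185.22 kJ/kg
Δh = 142.94 + 1100 + 185.22 = 1428.2 kJ/kg
Q = ṁ·Δh = 38.80 kg/min × 1428.2 kJ/kg = 55413 kJ/min
|Q| = 923.55 kW

Q = 924 kJ/s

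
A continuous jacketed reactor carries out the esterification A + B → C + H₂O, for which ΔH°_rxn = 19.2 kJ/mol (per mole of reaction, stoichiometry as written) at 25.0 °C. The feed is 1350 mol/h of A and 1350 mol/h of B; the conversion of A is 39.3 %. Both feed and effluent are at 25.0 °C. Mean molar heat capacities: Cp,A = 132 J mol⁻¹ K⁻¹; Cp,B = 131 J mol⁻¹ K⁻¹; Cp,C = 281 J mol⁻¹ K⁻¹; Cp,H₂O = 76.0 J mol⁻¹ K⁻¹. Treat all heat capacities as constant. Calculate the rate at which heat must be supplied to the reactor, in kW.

Q_in = 2.83 kW

Extent of reaction ξ = 0.393 × 1350 = 530.55 mol/h
Reaction term: ξ·ΔH°_rxn = 530.55 × 19.2 = 10187 kJ/h
Q = ΔH = 10187 kJ/h = 2.8296 kW
Heat supplied = 2.8296 kW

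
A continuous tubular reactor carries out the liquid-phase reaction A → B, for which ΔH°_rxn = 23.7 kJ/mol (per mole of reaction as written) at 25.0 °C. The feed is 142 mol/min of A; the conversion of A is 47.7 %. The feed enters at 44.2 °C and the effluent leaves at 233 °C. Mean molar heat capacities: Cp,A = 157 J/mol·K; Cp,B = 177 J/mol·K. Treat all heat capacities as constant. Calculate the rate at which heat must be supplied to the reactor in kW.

Extent of reaction ξ = 0.477 × 142 = 67.734 mol/min
Reaction term: ξ·ΔH°_rxn = 67.734 × 23.7 = 1605.3 kJ/min
Sensible, feed 44.2→25 °C: -428.04 kJ/min
Outlet flows (mol/min): A 74.266, B 67.734
Sensible, products 25→233 °C: 4918.9 kJ/min
Q = ΔH = 6096.2 kJ/min = 101.6 kW
Heat supplied = 101.6 kW

Q_in = 102 kW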